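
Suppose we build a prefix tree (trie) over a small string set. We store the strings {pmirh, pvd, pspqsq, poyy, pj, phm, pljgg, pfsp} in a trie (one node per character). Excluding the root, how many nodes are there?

Count nodes per top-level branch (shared prefixes stored once):
  'p'-branch (pfsp, phm, pj, pljgg, pmirh, poyy, pspqsq, pvd): 25 nodes
Sum: 25

25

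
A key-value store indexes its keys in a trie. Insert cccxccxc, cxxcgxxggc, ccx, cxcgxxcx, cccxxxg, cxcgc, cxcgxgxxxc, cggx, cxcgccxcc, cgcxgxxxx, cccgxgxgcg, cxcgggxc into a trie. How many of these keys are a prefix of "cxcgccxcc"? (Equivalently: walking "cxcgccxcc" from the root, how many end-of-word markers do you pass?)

2

Traverse "cxcgccxcc" character by character; count nodes along the way that are marked as word ends.
Prefixes of the query that are stored words: "cxcgc", "cxcgccxcc"
Count: 2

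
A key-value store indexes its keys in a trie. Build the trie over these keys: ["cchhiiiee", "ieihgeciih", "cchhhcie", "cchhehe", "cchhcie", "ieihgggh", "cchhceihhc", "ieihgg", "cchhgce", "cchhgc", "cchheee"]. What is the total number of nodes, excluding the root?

Trace insertions, counting only characters that open a new branch:
  "cchhiiiee" → 9 new (c, c, h, h, i, i, i, e, e)
  "ieihgeciih" → 10 new (i, e, i, h, g, e, c, i, i, h)
  "cchhhcie" → prefix "cchh" already present; 4 new (h, c, i, e)
  "cchhehe" → prefix "cchh" already present; 3 new (e, h, e)
  "cchhcie" → prefix "cchh" already present; 3 new (c, i, e)
  "ieihgggh" → prefix "ieihg" already present; 3 new (g, g, h)
  "cchhceihhc" → prefix "cchhc" already present; 5 new (e, i, h, h, c)
  "ieihgg" → prefix "ieihgg" already present; 0 new (none)
  "cchhgce" → prefix "cchh" already present; 3 new (g, c, e)
  "cchhgc" → prefix "cchhgc" already present; 0 new (none)
  "cchheee" → prefix "cchhe" already present; 2 new (e, e)
Total nodes = 9 + 10 + 4 + 3 + 3 + 3 + 5 + 0 + 3 + 0 + 2 = 42

42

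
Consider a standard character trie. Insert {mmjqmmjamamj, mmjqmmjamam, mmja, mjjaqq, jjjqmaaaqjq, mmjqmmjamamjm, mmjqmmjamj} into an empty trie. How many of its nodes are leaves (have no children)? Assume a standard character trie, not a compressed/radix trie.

A leaf is a node with no children — equivalently, the end of a word that is not a proper prefix of any other stored word.
Those words: "jjjqmaaaqjq", "mjjaqq", "mmja", "mmjqmmjamamjm", "mmjqmmjamj"
Leaf count: 5

5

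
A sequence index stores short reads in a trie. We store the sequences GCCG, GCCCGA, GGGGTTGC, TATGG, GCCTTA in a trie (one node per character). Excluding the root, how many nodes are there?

22

Trie structure (* marks end of a word):
(root)
├─ G
│  ├─ C
│  │  └─ C
│  │     ├─ C
│  │     │  └─ G
│  │     │     └─ A *
│  │     ├─ G *
│  │     └─ T
│  │        └─ T
│  │           └─ A *
│  └─ G
│     └─ G
│        └─ G
│           └─ T
│              └─ T
│                 └─ G
│                    └─ C *
└─ T
   └─ A
      └─ T
         └─ G
            └─ G *
Counting every labelled node above: 22.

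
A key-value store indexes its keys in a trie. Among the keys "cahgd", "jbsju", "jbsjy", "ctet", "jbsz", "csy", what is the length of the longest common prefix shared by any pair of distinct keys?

4

The deepest shared node is where two words last agree before diverging.
e.g. "jbsju" and "jbsjy" share the prefix "jbsj" of length 4; no pair shares a longer one.
Longest shared-prefix length: 4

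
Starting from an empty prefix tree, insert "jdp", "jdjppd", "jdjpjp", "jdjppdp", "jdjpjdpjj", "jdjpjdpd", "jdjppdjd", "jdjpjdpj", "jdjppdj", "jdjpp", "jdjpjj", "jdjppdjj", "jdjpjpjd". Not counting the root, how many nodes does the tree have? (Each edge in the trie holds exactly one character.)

21

Trie structure (* marks end of a word):
(root)
└─ j
   └─ d
      ├─ j
      │  └─ p
      │     ├─ j
      │     │  ├─ d
      │     │  │  └─ p
      │     │  │     ├─ d *
      │     │  │     └─ j *
      │     │  │        └─ j *
      │     │  ├─ j *
      │     │  └─ p *
      │     │     └─ j
      │     │        └─ d *
      │     └─ p *
      │        └─ d *
      │           ├─ j *
      │           │  ├─ d *
      │           │  └─ j *
      │           └─ p *
      └─ p *
Counting every labelled node above: 21.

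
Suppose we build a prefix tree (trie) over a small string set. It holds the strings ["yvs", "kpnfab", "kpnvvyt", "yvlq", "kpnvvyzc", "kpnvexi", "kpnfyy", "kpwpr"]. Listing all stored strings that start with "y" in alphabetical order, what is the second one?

DFS of the "y" subtree visits, in order: "yvlq", "yvs"
The 2nd is yvs.

yvs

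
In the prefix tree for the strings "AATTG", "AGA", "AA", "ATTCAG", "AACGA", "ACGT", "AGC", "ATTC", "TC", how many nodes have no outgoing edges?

7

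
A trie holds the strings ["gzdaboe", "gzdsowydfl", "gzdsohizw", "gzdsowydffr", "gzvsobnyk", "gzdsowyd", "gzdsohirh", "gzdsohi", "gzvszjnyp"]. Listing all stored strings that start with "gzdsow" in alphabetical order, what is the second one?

Filter for "gzdsow…" and sort: "gzdsowyd", "gzdsowydffr", "gzdsowydfl"
The 2nd is gzdsowydffr.

gzdsowydffr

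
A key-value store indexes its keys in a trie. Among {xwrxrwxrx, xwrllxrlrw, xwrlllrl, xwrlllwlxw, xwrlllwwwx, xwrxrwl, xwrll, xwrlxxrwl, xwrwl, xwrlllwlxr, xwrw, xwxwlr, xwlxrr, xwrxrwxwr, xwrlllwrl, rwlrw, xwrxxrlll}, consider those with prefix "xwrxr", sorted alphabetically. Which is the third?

Filter for "xwrxr…" and sort: "xwrxrwl", "xwrxrwxrx", "xwrxrwxwr"
The 3rd is xwrxrwxwr.

xwrxrwxwr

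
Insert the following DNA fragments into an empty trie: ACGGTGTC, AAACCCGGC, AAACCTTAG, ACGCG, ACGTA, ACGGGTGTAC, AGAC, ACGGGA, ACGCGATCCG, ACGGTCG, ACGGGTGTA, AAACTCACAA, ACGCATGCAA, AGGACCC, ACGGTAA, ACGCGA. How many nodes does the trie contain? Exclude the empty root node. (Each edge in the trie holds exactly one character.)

Trace insertions, counting only characters that open a new branch:
  "ACGGTGTC" → 8 new (A, C, G, G, T, G, T, C)
  "AAACCCGGC" → prefix "A" already present; 8 new (A, A, C, C, C, G, G, C)
  "AAACCTTAG" → prefix "AAACC" already present; 4 new (T, T, A, G)
  "ACGCG" → prefix "ACG" already present; 2 new (C, G)
  "ACGTA" → prefix "ACG" already present; 2 new (T, A)
  "ACGGGTGTAC" → prefix "ACGG" already present; 6 new (G, T, G, T, A, C)
  "AGAC" → prefix "A" already present; 3 new (G, A, C)
  "ACGGGA" → prefix "ACGGG" already present; 1 new (A)
  "ACGCGATCCG" → prefix "ACGCG" already present; 5 new (A, T, C, C, G)
  "ACGGTCG" → prefix "ACGGT" already present; 2 new (C, G)
  "ACGGGTGTA" → prefix "ACGGGTGTA" already present; 0 new (none)
  "AAACTCACAA" → prefix "AAAC" already present; 6 new (T, C, A, C, A, A)
  "ACGCATGCAA" → prefix "ACGC" already present; 6 new (A, T, G, C, A, A)
  "AGGACCC" → prefix "AG" already present; 5 new (G, A, C, C, C)
  "ACGGTAA" → prefix "ACGGT" already present; 2 new (A, A)
  "ACGCGA" → prefix "ACGCGA" already present; 0 new (none)
Total nodes = 8 + 8 + 4 + 2 + 2 + 6 + 3 + 1 + 5 + 2 + 0 + 6 + 6 + 5 + 2 + 0 = 60

60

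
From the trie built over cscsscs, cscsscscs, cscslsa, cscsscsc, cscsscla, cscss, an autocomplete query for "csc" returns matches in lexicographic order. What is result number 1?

cscslsa

Filter for "csc…" and sort: "cscslsa", "cscss", "cscsscla", "cscsscs", "cscsscsc", "cscsscscs"
Position 1: cscslsa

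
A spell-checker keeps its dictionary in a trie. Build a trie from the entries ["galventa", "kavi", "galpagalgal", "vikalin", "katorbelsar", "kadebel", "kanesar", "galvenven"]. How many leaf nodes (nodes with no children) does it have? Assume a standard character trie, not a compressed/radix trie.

A leaf is a node with no children — equivalently, the end of a word that is not a proper prefix of any other stored word.
Those words: "galpagalgal", "galventa", "galvenven", "kadebel", "kanesar", "katorbelsar", "kavi", "vikalin"
Leaf count: 8

8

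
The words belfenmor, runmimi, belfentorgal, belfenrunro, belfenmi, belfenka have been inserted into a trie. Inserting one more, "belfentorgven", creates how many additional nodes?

3

Walking "belfentorgven" from the root, the first 10 characters ("belfentorg") follow existing edges; "v" is the first miss.
Each of the 3 remaining characters creates one node.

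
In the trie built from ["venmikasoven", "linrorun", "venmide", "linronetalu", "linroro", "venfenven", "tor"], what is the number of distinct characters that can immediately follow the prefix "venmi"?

2

Follow the path "venmi" to its node, then look at its outgoing edges.
Distinct next characters after "venmi": d, k.
That node has 2 child edges.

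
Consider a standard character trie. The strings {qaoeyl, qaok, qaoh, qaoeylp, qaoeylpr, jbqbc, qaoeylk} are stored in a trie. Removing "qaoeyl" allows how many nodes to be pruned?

0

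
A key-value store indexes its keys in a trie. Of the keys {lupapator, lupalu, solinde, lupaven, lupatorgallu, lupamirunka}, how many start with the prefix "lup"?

5

Traverse to the node for "lup", then collect every word in that subtree.
Matches: "lupalu", "lupamirunka", "lupapator", "lupatorgallu", "lupaven"
Count: 5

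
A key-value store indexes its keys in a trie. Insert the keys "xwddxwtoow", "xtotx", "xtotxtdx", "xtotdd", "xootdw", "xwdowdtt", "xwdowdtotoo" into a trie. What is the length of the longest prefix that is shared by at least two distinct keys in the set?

Look for the deepest trie node that still has at least two words in its subtree.
e.g. "xwdowdtotoo" and "xwdowdtt" share the prefix "xwdowdt" of length 7; no pair shares a longer one.
Longest shared-prefix length: 7

7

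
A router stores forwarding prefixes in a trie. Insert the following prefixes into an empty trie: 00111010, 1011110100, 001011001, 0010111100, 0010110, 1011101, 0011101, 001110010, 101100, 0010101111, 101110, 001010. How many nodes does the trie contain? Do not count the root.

Count nodes per top-level branch (shared prefixes stored once):
  '0'-branch (001010, 0010101111, 0010110, 001011001, 0010111100, 001110010, 0011101, 00111010): 26 nodes
  '1'-branch (101100, 101110, 1011101, 1011110100): 14 nodes
Sum: 40

40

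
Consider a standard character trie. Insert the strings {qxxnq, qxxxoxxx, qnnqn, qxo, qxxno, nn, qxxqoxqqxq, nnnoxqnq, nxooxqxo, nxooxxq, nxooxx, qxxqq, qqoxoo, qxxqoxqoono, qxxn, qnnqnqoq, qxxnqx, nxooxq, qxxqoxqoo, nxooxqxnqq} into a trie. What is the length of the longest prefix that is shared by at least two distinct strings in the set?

Look for the deepest trie node that still has at least two words in its subtree.
e.g. "qxxqoxqoo" and "qxxqoxqoono" share the prefix "qxxqoxqoo" of length 9; no pair shares a longer one.
Longest shared-prefix length: 9

9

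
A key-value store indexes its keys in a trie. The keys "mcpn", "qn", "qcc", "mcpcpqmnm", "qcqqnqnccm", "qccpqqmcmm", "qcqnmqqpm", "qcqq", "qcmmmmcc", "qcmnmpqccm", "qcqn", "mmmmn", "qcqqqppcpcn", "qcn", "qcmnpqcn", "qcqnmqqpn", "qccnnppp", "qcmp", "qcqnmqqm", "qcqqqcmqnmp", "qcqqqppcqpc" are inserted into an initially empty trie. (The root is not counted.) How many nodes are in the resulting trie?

For each word, the new-node count is its length minus the longest prefix already in the trie:
  "mcpn" → 4 new (m, c, p, n)
  "qn" → 2 new (q, n)
  "qcc" → prefix "q" already present; 2 new (c, c)
  "mcpcpqmnm" → prefix "mcp" already present; 6 new (c, p, q, m, n, m)
  "qcqqnqnccm" → prefix "qc" already present; 8 new (q, q, n, q, n, c, c, m)
  "qccpqqmcmm" → prefix "qcc" already present; 7 new (p, q, q, m, c, m, m)
  "qcqnmqqpm" → prefix "qcq" already present; 6 new (n, m, q, q, p, m)
  "qcqq" → prefix "qcqq" already present; 0 new (none)
  "qcmmmmcc" → prefix "qc" already present; 6 new (m, m, m, m, c, c)
  "qcmnmpqccm" → prefix "qcm" already present; 7 new (n, m, p, q, c, c, m)
  "qcqn" → prefix "qcqn" already present; 0 new (none)
  "mmmmn" → prefix "m" already present; 4 new (m, m, m, n)
  "qcqqqppcpcn" → prefix "qcqq" already present; 7 new (q, p, p, c, p, c, n)
  "qcn" → prefix "qc" already present; 1 new (n)
  "qcmnpqcn" → prefix "qcmn" already present; 4 new (p, q, c, n)
  "qcqnmqqpn" → prefix "qcqnmqqp" already present; 1 new (n)
  "qccnnppp" → prefix "qcc" already present; 5 new (n, n, p, p, p)
  "qcmp" → prefix "qcm" already present; 1 new (p)
  "qcqnmqqm" → prefix "qcqnmqq" already present; 1 new (m)
  "qcqqqcmqnmp" → prefix "qcqqq" already present; 6 new (c, m, q, n, m, p)
  "qcqqqppcqpc" → prefix "qcqqqppc" already present; 3 new (q, p, c)
Total nodes = 4 + 2 + 2 + 6 + 8 + 7 + 6 + 0 + 6 + 7 + 0 + 4 + 7 + 1 + 4 + 1 + 5 + 1 + 1 + 6 + 3 = 81

81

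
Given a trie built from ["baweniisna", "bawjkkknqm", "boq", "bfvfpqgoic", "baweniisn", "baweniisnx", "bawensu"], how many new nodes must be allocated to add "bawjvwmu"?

4

The longest prefix of "bawjvwmu" already in the trie is "bawj" (length 4).
So 8 − 4 = 4 new nodes.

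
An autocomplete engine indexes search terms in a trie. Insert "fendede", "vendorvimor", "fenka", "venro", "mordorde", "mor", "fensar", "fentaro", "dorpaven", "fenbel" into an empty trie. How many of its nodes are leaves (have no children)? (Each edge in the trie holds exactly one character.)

Leaves are exactly the stored words that no other stored word extends.
Those words: "dorpaven", "fenbel", "fendede", "fenka", "fensar", "fentaro", "mordorde", "vendorvimor", "venro"
Leaf count: 9

9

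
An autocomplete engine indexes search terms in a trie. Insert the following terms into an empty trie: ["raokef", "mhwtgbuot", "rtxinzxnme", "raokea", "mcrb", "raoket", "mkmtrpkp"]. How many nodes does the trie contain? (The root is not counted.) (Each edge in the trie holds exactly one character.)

Count nodes per top-level branch (shared prefixes stored once):
  'm'-branch (mcrb, mhwtgbuot, mkmtrpkp): 19 nodes
  'r'-branch (raokea, raokef, raoket, rtxinzxnme): 17 nodes
Sum: 36

36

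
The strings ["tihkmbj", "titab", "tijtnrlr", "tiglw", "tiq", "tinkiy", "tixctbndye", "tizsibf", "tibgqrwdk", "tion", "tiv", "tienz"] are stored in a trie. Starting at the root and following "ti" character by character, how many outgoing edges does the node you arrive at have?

12

Walk "ti" from the root, arriving at one node.
Distinct next characters after "ti": b, e, g, h, j, n, o, q, t, v, x, z.
That node has 12 child edges.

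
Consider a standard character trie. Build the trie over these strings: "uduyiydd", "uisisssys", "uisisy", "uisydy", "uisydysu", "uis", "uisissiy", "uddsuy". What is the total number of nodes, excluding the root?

Trie structure (* marks end of a word):
(root)
└─ u
   ├─ d
   │  ├─ d
   │  │  └─ s
   │  │     └─ u
   │  │        └─ y *
   │  └─ u
   │     └─ y
   │        └─ i
   │           └─ y
   │              └─ d
   │                 └─ d *
   └─ i
      └─ s *
         ├─ i
         │  └─ s
         │     ├─ s
         │     │  ├─ i
         │     │  │  └─ y *
         │     │  └─ s
         │     │     └─ y
         │     │        └─ s *
         │     └─ y *
         └─ y
            └─ d
               └─ y *
                  └─ s
                     └─ u *
Counting every labelled node above: 28.

28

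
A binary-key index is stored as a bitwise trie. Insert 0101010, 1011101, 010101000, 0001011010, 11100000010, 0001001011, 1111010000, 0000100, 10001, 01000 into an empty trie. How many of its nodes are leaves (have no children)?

9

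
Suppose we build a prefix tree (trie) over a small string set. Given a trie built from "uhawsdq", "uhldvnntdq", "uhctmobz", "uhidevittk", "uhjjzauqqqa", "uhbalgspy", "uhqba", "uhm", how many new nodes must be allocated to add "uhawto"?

2

Walking "uhawto" from the root, the first 4 characters ("uhaw") follow existing edges; "t" is the first miss.
Each of the 2 remaining characters creates one node.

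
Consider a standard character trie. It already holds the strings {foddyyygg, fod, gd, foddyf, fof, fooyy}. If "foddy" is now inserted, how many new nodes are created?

0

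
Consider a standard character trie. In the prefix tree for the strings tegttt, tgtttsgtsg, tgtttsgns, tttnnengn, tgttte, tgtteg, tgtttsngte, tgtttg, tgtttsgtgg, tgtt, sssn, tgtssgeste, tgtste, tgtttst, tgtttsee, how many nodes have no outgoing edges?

A leaf is a node with no children — equivalently, the end of a word that is not a proper prefix of any other stored word.
Those words: "sssn", "tegttt", "tgtssgeste", "tgtste", "tgtteg", "tgttte", "tgtttg", "tgtttsee", "tgtttsgns", "tgtttsgtgg", "tgtttsgtsg", "tgtttsngte", "tgtttst", "tttnnengn"
Leaf count: 14

14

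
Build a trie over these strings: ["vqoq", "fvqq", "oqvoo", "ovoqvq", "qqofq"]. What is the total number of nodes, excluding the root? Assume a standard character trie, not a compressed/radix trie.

23

Trace insertions, counting only characters that open a new branch:
  "vqoq" → 4 new (v, q, o, q)
  "fvqq" → 4 new (f, v, q, q)
  "oqvoo" → 5 new (o, q, v, o, o)
  "ovoqvq" → prefix "o" already present; 5 new (v, o, q, v, q)
  "qqofq" → 5 new (q, q, o, f, q)
Total nodes = 4 + 4 + 5 + 5 + 5 = 23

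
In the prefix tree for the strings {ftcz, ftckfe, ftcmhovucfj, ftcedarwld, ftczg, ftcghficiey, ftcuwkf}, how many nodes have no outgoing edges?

6

Leaves are exactly the stored words that no other stored word extends.
Those words: "ftcedarwld", "ftcghficiey", "ftckfe", "ftcmhovucfj", "ftcuwkf", "ftczg"
Leaf count: 6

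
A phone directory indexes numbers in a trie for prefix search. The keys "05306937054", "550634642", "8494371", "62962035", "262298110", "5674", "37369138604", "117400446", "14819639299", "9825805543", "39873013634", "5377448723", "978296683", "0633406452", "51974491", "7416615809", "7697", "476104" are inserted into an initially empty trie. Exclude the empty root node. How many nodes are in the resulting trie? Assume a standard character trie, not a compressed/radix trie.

149

For each word, the new-node count is its length minus the longest prefix already in the trie:
  "05306937054" → 11 new (0, 5, 3, 0, 6, 9, 3, 7, 0, 5, 4)
  "550634642" → 9 new (5, 5, 0, 6, 3, 4, 6, 4, 2)
  "8494371" → 7 new (8, 4, 9, 4, 3, 7, 1)
  "62962035" → 8 new (6, 2, 9, 6, 2, 0, 3, 5)
  "262298110" → 9 new (2, 6, 2, 2, 9, 8, 1, 1, 0)
  "5674" → prefix "5" already present; 3 new (6, 7, 4)
  "37369138604" → 11 new (3, 7, 3, 6, 9, 1, 3, 8, 6, 0, 4)
  "117400446" → 9 new (1, 1, 7, 4, 0, 0, 4, 4, 6)
  "14819639299" → prefix "1" already present; 10 new (4, 8, 1, 9, 6, 3, 9, 2, 9, 9)
  "9825805543" → 10 new (9, 8, 2, 5, 8, 0, 5, 5, 4, 3)
  "39873013634" → prefix "3" already present; 10 new (9, 8, 7, 3, 0, 1, 3, 6, 3, 4)
  "5377448723" → prefix "5" already present; 9 new (3, 7, 7, 4, 4, 8, 7, 2, 3)
  "978296683" → prefix "9" already present; 8 new (7, 8, 2, 9, 6, 6, 8, 3)
  "0633406452" → prefix "0" already present; 9 new (6, 3, 3, 4, 0, 6, 4, 5, 2)
  "51974491" → prefix "5" already present; 7 new (1, 9, 7, 4, 4, 9, 1)
  "7416615809" → 10 new (7, 4, 1, 6, 6, 1, 5, 8, 0, 9)
  "7697" → prefix "7" already present; 3 new (6, 9, 7)
  "476104" → 6 new (4, 7, 6, 1, 0, 4)
Total nodes = 11 + 9 + 7 + 8 + 9 + 3 + 11 + 9 + 10 + 10 + 10 + 9 + 8 + 9 + 7 + 10 + 3 + 6 = 149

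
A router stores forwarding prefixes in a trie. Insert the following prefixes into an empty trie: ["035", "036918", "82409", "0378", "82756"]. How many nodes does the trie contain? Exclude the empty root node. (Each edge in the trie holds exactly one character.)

17

For each word, the new-node count is its length minus the longest prefix already in the trie:
  "035" → 3 new (0, 3, 5)
  "036918" → prefix "03" already present; 4 new (6, 9, 1, 8)
  "82409" → 5 new (8, 2, 4, 0, 9)
  "0378" → prefix "03" already present; 2 new (7, 8)
  "82756" → prefix "82" already present; 3 new (7, 5, 6)
Total nodes = 3 + 4 + 5 + 2 + 3 = 17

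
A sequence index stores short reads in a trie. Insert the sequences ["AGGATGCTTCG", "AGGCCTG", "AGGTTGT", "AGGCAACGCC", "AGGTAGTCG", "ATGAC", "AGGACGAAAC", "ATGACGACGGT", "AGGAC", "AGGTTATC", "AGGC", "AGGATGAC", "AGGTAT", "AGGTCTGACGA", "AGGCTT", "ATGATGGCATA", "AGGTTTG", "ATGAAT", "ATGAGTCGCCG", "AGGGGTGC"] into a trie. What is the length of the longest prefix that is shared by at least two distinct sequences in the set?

6

Look for the deepest trie node that still has at least two words in its subtree.
"AGGATGAC" and "AGGATGCTTCG" agree on "AGGATG" (6 characters) before diverging; nothing deeper is shared.
Longest shared-prefix length: 6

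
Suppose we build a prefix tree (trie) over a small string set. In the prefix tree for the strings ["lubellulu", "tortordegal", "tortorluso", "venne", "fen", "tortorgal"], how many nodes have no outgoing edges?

Leaves are exactly the stored words that no other stored word extends.
Those words: "fen", "lubellulu", "tortordegal", "tortorgal", "tortorluso", "venne"
Leaf count: 6

6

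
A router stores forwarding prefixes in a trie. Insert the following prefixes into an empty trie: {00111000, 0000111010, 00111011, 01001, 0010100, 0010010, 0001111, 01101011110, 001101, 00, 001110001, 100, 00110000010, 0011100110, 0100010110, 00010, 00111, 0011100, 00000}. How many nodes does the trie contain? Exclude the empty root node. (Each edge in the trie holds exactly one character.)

Trace insertions, counting only characters that open a new branch:
  "00111000" → 8 new (0, 0, 1, 1, 1, 0, 0, 0)
  "0000111010" → prefix "00" already present; 8 new (0, 0, 1, 1, 1, 0, 1, 0)
  "00111011" → prefix "001110" already present; 2 new (1, 1)
  "01001" → prefix "0" already present; 4 new (1, 0, 0, 1)
  "0010100" → prefix "001" already present; 4 new (0, 1, 0, 0)
  "0010010" → prefix "0010" already present; 3 new (0, 1, 0)
  "0001111" → prefix "000" already present; 4 new (1, 1, 1, 1)
  "01101011110" → prefix "01" already present; 9 new (1, 0, 1, 0, 1, 1, 1, 1, 0)
  "001101" → prefix "0011" already present; 2 new (0, 1)
  "00" → prefix "00" already present; 0 new (none)
  "001110001" → prefix "00111000" already present; 1 new (1)
  "100" → 3 new (1, 0, 0)
  "00110000010" → prefix "00110" already present; 6 new (0, 0, 0, 0, 1, 0)
  "0011100110" → prefix "0011100" already present; 3 new (1, 1, 0)
  "0100010110" → prefix "0100" already present; 6 new (0, 1, 0, 1, 1, 0)
  "00010" → prefix "0001" already present; 1 new (0)
  "00111" → prefix "00111" already present; 0 new (none)
  "0011100" → prefix "0011100" already present; 0 new (none)
  "00000" → prefix "0000" already present; 1 new (0)
Total nodes = 8 + 8 + 2 + 4 + 4 + 3 + 4 + 9 + 2 + 0 + 1 + 3 + 6 + 3 + 6 + 1 + 0 + 0 + 1 = 65

65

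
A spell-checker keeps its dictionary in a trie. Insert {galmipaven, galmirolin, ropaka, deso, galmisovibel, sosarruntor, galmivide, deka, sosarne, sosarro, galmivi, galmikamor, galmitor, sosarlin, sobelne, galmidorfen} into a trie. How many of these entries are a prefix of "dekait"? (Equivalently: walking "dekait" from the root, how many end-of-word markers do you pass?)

Traverse "dekait" character by character; count nodes along the way that are marked as word ends.
Prefixes of the query that are stored words: "deka"
Count: 1

1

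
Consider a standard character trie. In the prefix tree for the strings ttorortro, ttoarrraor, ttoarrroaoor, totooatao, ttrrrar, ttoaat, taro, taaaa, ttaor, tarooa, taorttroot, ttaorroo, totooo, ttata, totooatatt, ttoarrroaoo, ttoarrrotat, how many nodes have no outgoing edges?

A leaf is a node with no children — equivalently, the end of a word that is not a proper prefix of any other stored word.
Those words: "taaaa", "taorttroot", "tarooa", "totooatao", "totooatatt", "totooo", "ttaorroo", "ttata", "ttoaat", "ttoarrraor", "ttoarrroaoor", "ttoarrrotat", "ttorortro", "ttrrrar"
Leaf count: 14

14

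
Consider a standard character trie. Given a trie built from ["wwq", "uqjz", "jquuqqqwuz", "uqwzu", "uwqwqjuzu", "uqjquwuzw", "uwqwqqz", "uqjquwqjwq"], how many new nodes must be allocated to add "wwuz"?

The longest prefix of "wwuz" already in the trie is "ww" (length 2).
Each of the 2 remaining characters creates one node.

2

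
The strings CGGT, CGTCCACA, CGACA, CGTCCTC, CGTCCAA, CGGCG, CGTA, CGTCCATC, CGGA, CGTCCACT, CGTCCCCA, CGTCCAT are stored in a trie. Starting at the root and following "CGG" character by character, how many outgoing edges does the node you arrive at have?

Walk "CGG" from the root, arriving at one node.
Characters that immediately follow "CGG" among the stored strings: {A, C, T}.
That node has 3 child edges.

3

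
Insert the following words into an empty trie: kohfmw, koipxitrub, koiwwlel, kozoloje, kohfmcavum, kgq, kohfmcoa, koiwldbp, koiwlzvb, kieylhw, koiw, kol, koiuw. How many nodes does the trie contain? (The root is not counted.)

For each word, the new-node count is its length minus the longest prefix already in the trie:
  "kohfmw" → 6 new (k, o, h, f, m, w)
  "koipxitrub" → prefix "ko" already present; 8 new (i, p, x, i, t, r, u, b)
  "koiwwlel" → prefix "koi" already present; 5 new (w, w, l, e, l)
  "kozoloje" → prefix "ko" already present; 6 new (z, o, l, o, j, e)
  "kohfmcavum" → prefix "kohfm" already present; 5 new (c, a, v, u, m)
  "kgq" → prefix "k" already present; 2 new (g, q)
  "kohfmcoa" → prefix "kohfmc" already present; 2 new (o, a)
  "koiwldbp" → prefix "koiw" already present; 4 new (l, d, b, p)
  "koiwlzvb" → prefix "koiwl" already present; 3 new (z, v, b)
  "kieylhw" → prefix "k" already present; 6 new (i, e, y, l, h, w)
  "koiw" → prefix "koiw" already present; 0 new (none)
  "kol" → prefix "ko" already present; 1 new (l)
  "koiuw" → prefix "koi" already present; 2 new (u, w)
Total nodes = 6 + 8 + 5 + 6 + 5 + 2 + 2 + 4 + 3 + 6 + 0 + 1 + 2 = 50

50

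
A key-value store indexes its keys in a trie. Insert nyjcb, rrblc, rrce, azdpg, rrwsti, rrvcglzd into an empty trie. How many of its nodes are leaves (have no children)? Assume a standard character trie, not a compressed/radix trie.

6

A leaf is a node with no children — equivalently, the end of a word that is not a proper prefix of any other stored word.
Those words: "azdpg", "nyjcb", "rrblc", "rrce", "rrvcglzd", "rrwsti"
Leaf count: 6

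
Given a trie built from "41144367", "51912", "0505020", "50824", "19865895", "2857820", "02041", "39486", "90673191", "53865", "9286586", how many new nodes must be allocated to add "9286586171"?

The longest prefix of "9286586171" already in the trie is "9286586" (length 7).
Each of the 3 remaining characters creates one node.

3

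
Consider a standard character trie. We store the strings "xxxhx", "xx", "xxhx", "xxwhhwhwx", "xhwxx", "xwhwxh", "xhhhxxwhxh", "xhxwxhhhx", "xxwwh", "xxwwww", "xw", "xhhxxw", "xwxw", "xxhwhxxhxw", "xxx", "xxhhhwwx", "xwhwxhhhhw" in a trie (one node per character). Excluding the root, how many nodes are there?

For each word, the new-node count is its length minus the longest prefix already in the trie:
  "xxxhx" → 5 new (x, x, x, h, x)
  "xx" → prefix "xx" already present; 0 new (none)
  "xxhx" → prefix "xx" already present; 2 new (h, x)
  "xxwhhwhwx" → prefix "xx" already present; 7 new (w, h, h, w, h, w, x)
  "xhwxx" → prefix "x" already present; 4 new (h, w, x, x)
  "xwhwxh" → prefix "x" already present; 5 new (w, h, w, x, h)
  "xhhhxxwhxh" → prefix "xh" already present; 8 new (h, h, x, x, w, h, x, h)
  "xhxwxhhhx" → prefix "xh" already present; 7 new (x, w, x, h, h, h, x)
  "xxwwh" → prefix "xxw" already present; 2 new (w, h)
  "xxwwww" → prefix "xxww" already present; 2 new (w, w)
  "xw" → prefix "xw" already present; 0 new (none)
  "xhhxxw" → prefix "xhh" already present; 3 new (x, x, w)
  "xwxw" → prefix "xw" already present; 2 new (x, w)
  "xxhwhxxhxw" → prefix "xxh" already present; 7 new (w, h, x, x, h, x, w)
  "xxx" → prefix "xxx" already present; 0 new (none)
  "xxhhhwwx" → prefix "xxh" already present; 5 new (h, h, w, w, x)
  "xwhwxhhhhw" → prefix "xwhwxh" already present; 4 new (h, h, h, w)
Total nodes = 5 + 0 + 2 + 7 + 4 + 5 + 8 + 7 + 2 + 2 + 0 + 3 + 2 + 7 + 0 + 5 + 4 = 63

63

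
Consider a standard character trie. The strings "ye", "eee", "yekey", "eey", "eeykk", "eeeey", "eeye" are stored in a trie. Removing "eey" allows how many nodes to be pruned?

0

A node on "eey"'s path can go only if nothing else ends at it or branches off below it.
Every node on "eey" is still needed (e.g. by "eeykk"), so nothing is freed.
Nodes removed: 0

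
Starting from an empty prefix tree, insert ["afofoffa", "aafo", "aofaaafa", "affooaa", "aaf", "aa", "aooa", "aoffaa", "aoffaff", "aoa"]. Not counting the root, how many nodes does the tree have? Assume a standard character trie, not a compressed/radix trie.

31

Count nodes per top-level branch (shared prefixes stored once):
  'a'-branch (aa, aaf, aafo, affooaa, afofoffa, aoa, aofaaafa, aoffaa, aoffaff, aooa): 31 nodes
Sum: 31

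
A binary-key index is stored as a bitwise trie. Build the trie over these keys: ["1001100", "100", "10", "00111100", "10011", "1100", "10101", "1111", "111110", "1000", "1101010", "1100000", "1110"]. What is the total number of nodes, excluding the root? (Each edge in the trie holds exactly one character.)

34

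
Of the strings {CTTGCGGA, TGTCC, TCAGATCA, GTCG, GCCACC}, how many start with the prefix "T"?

Traverse to the node for "T", then collect every word in that subtree.
Words under "T": TCAGATCA, TGTCC
Count: 2

2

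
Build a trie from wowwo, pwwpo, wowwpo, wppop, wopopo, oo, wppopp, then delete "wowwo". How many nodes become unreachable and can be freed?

After clearing the end-marker at "wowwo", prune upward until reaching a node still needed by another word.
The suffix "o" (1 node) is used only by "wowwo"; the node for "woww" still has the child "p", so pruning stops there.
Nodes removed: 1

1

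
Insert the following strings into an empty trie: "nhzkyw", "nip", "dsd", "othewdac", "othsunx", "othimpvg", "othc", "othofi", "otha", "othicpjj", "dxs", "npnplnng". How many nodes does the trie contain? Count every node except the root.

Trace insertions, counting only characters that open a new branch:
  "nhzkyw" → 6 new (n, h, z, k, y, w)
  "nip" → prefix "n" already present; 2 new (i, p)
  "dsd" → 3 new (d, s, d)
  "othewdac" → 8 new (o, t, h, e, w, d, a, c)
  "othsunx" → prefix "oth" already present; 4 new (s, u, n, x)
  "othimpvg" → prefix "oth" already present; 5 new (i, m, p, v, g)
  "othc" → prefix "oth" already present; 1 new (c)
  "othofi" → prefix "oth" already present; 3 new (o, f, i)
  "otha" → prefix "oth" already present; 1 new (a)
  "othicpjj" → prefix "othi" already present; 4 new (c, p, j, j)
  "dxs" → prefix "d" already present; 2 new (x, s)
  "npnplnng" → prefix "n" already present; 7 new (p, n, p, l, n, n, g)
Total nodes = 6 + 2 + 3 + 8 + 4 + 5 + 1 + 3 + 1 + 4 + 2 + 7 = 46

46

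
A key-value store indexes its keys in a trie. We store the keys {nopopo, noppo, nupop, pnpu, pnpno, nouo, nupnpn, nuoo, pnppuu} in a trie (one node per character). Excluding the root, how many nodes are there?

Count nodes per top-level branch (shared prefixes stored once):
  'n'-branch (nopopo, noppo, nouo, nuoo, nupnpn, nupop): 19 nodes
  'p'-branch (pnpno, pnppuu, pnpu): 9 nodes
Sum: 28

28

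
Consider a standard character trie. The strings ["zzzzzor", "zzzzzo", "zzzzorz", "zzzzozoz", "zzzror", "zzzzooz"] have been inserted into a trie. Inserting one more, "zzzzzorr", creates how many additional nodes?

1

Walking "zzzzzorr" from the root, the first 7 characters ("zzzzzor") follow existing edges; "r" is the first miss.
So 8 − 7 = 1 new nodes.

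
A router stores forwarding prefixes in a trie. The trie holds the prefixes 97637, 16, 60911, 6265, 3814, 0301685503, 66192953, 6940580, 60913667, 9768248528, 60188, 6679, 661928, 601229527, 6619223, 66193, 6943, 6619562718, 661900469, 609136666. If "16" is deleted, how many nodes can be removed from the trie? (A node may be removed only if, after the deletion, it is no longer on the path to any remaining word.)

2

Walk "16" from the leaf back toward the root, removing each node that no remaining word uses.
No other word shares any prefix with "16", so all 2 of its nodes go.
Nodes removed: 2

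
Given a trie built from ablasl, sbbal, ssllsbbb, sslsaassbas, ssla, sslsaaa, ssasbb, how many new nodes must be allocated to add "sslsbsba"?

Walking "sslsbsba" from the root, the first 4 characters ("ssls") follow existing edges; "b" is the first miss.
So 8 − 4 = 4 new nodes.

4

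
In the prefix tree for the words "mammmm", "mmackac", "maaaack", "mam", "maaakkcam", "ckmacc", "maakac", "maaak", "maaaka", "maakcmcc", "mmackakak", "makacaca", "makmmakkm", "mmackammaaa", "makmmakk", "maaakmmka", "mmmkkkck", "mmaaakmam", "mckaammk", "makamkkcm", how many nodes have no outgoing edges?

17

A leaf is a node with no children — equivalently, the end of a word that is not a proper prefix of any other stored word.
Those words: "ckmacc", "maaaack", "maaaka", "maaakkcam", "maaakmmka", "maakac", "maakcmcc", "makacaca", "makamkkcm", "makmmakkm", "mammmm", "mckaammk", "mmaaakmam", "mmackac", "mmackakak", "mmackammaaa", "mmmkkkck"
Leaf count: 17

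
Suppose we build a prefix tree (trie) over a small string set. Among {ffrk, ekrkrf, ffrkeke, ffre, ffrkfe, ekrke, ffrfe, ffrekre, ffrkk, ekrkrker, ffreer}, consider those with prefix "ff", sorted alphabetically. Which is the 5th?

Filter for "ff…" and sort: "ffre", "ffreer", "ffrekre", "ffrfe", "ffrk", "ffrkeke", "ffrkfe", "ffrkk"
The 5th is ffrk.

ffrk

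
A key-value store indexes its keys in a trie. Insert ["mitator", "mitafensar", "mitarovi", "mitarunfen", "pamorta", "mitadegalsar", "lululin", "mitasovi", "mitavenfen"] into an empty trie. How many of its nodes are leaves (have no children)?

9

Leaves are exactly the stored words that no other stored word extends.
Those words: "lululin", "mitadegalsar", "mitafensar", "mitarovi", "mitarunfen", "mitasovi", "mitator", "mitavenfen", "pamorta"
Leaf count: 9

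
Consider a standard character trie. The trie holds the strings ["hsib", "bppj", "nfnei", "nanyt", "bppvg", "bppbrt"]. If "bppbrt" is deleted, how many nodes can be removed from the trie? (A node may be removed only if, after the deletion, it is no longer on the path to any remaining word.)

3

After clearing the end-marker at "bppbrt", prune upward until reaching a node still needed by another word.
The suffix "brt" (3 nodes) is used only by "bppbrt"; the node for "bpp" still has the child "j", so pruning stops there.
Nodes removed: 3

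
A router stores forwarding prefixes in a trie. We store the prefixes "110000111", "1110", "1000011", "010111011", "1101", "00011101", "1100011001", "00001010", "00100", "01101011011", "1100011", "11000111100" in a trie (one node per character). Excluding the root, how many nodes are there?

For each word, the new-node count is its length minus the longest prefix already in the trie:
  "110000111" → 9 new (1, 1, 0, 0, 0, 0, 1, 1, 1)
  "1110" → prefix "11" already present; 2 new (1, 0)
  "1000011" → prefix "1" already present; 6 new (0, 0, 0, 0, 1, 1)
  "010111011" → 9 new (0, 1, 0, 1, 1, 1, 0, 1, 1)
  "1101" → prefix "110" already present; 1 new (1)
  "00011101" → prefix "0" already present; 7 new (0, 0, 1, 1, 1, 0, 1)
  "1100011001" → prefix "11000" already present; 5 new (1, 1, 0, 0, 1)
  "00001010" → prefix "000" already present; 5 new (0, 1, 0, 1, 0)
  "00100" → prefix "00" already present; 3 new (1, 0, 0)
  "01101011011" → prefix "01" already present; 9 new (1, 0, 1, 0, 1, 1, 0, 1, 1)
  "1100011" → prefix "1100011" already present; 0 new (none)
  "11000111100" → prefix "1100011" already present; 4 new (1, 1, 0, 0)
Total nodes = 9 + 2 + 6 + 9 + 1 + 7 + 5 + 5 + 3 + 9 + 0 + 4 = 60

60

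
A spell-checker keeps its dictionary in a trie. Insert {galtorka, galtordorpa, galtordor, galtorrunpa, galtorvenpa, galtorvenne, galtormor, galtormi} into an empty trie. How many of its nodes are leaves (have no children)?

Leaves are exactly the stored words that no other stored word extends.
Those words: "galtordorpa", "galtorka", "galtormi", "galtormor", "galtorrunpa", "galtorvenne", "galtorvenpa"
Leaf count: 7

7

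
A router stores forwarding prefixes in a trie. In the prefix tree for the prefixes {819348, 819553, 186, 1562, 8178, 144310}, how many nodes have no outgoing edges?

6

A leaf is a node with no children — equivalently, the end of a word that is not a proper prefix of any other stored word.
Those words: "144310", "1562", "186", "8178", "819348", "819553"
Leaf count: 6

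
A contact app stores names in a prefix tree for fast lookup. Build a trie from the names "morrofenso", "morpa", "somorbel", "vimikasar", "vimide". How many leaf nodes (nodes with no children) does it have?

5

A leaf is a node with no children — equivalently, the end of a word that is not a proper prefix of any other stored word.
Those words: "morpa", "morrofenso", "somorbel", "vimide", "vimikasar"
Leaf count: 5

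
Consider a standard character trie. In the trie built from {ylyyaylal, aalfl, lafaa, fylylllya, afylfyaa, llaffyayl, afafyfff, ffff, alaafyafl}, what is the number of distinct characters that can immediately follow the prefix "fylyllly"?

Walk "fylyllly" from the root, arriving at one node.
Distinct next characters after "fylyllly": a.
That node has 1 child edge.

1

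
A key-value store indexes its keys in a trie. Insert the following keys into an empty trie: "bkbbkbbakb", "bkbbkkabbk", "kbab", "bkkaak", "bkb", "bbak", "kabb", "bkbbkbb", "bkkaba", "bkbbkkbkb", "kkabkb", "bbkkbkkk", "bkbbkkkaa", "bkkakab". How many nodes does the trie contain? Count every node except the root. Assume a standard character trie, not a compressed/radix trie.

51

For each word, the new-node count is its length minus the longest prefix already in the trie:
  "bkbbkbbakb" → 10 new (b, k, b, b, k, b, b, a, k, b)
  "bkbbkkabbk" → prefix "bkbbk" already present; 5 new (k, a, b, b, k)
  "kbab" → 4 new (k, b, a, b)
  "bkkaak" → prefix "bk" already present; 4 new (k, a, a, k)
  "bkb" → prefix "bkb" already present; 0 new (none)
  "bbak" → prefix "b" already present; 3 new (b, a, k)
  "kabb" → prefix "k" already present; 3 new (a, b, b)
  "bkbbkbb" → prefix "bkbbkbb" already present; 0 new (none)
  "bkkaba" → prefix "bkka" already present; 2 new (b, a)
  "bkbbkkbkb" → prefix "bkbbkk" already present; 3 new (b, k, b)
  "kkabkb" → prefix "k" already present; 5 new (k, a, b, k, b)
  "bbkkbkkk" → prefix "bb" already present; 6 new (k, k, b, k, k, k)
  "bkbbkkkaa" → prefix "bkbbkk" already present; 3 new (k, a, a)
  "bkkakab" → prefix "bkka" already present; 3 new (k, a, b)
Total nodes = 10 + 5 + 4 + 4 + 0 + 3 + 3 + 0 + 2 + 3 + 5 + 6 + 3 + 3 = 51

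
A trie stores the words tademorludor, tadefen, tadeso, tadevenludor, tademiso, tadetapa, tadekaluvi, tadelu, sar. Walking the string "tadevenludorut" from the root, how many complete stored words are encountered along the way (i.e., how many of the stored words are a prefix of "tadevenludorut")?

1

Check each prefix of "tadevenludorut" against the stored set — each match is an end-marker on the path.
Prefixes of the query that are stored words: "tadevenludor"
Count: 1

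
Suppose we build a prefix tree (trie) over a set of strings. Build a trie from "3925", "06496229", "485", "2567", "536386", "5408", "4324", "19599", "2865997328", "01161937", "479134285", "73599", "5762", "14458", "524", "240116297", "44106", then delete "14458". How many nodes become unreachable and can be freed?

4

After clearing the end-marker at "14458", prune upward until reaching a node still needed by another word.
The suffix "4458" (4 nodes) is used only by "14458"; the node for "1" still has the child "9", so pruning stops there.
Nodes removed: 4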